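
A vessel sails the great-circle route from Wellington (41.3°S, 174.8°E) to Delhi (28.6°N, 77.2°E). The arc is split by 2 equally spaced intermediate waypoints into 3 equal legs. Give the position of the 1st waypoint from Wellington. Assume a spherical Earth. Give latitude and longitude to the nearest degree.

≈ 22°S, 136°E

From cos δ = sin φ₁ sin φ₂ + cos φ₁ cos φ₂ cos Δλ, the central angle is δ ≈ 1.986 rad (113.8°).
Interpolate at f = 1/3 with slerp weights a = sin((1−f)δ)/sin δ ≈ 1.060, b = sin(fδ)/sin δ ≈ 0.672.
p = a·p₁ + b·p₂ ≈ (-0.662, 0.647, -0.378); φ = arcsin(p_z) ≈ -22.20°, λ = atan2(p_y, p_x) ≈ 135.65°.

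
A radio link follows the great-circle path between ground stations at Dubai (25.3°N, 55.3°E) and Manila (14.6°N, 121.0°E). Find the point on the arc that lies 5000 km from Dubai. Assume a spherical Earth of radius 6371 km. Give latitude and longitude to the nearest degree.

≈ 20°N, 104°E

Write both endpoints as unit vectors p₁, p₂ with components (cos φ cos λ, cos φ sin λ, sin φ).
The central angle between the endpoints is δ = arccos(p₁·p₂) ≈ 1.084 rad (62.1°). The total great-circle distance is δ·R ≈ 1.084 × 6371 ≈ 6906 km, so the target fraction is f = 5000/6906 ≈ 0.724.
Interpolate at f ≈ 0.724 with slerp weights a = sin((1−f)δ)/sin δ ≈ 0.334, b = sin(fδ)/sin δ ≈ 0.800.
p = a·p₁ + b·p₂ ≈ (-0.227, 0.911, 0.344); φ = arcsin(p_z) ≈ 20.13°, λ = atan2(p_y, p_x) ≈ 103.98°.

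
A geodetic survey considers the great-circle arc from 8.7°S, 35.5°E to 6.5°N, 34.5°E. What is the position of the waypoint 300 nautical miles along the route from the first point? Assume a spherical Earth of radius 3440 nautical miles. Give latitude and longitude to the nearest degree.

Convert each endpoint to a unit vector on the sphere (x = cos φ cos λ, y = cos φ sin λ, z = sin φ).
The central angle between the endpoints is δ = arccos(p₁·p₂) ≈ 0.266 rad (15.2°). The total great-circle distance is δ·R ≈ 0.266 × 3440 ≈ 915 nmi, so the target fraction is f = 300/915 ≈ 0.328.
Interpolate at f ≈ 0.328 with slerp weights a = sin((1−f)δ)/sin δ ≈ 0.676, b = sin(fδ)/sin δ ≈ 0.332.
p = a·p₁ + b·p₂ ≈ (0.816, 0.575, -0.065); φ = arcsin(p_z) ≈ -3.71°, λ = atan2(p_y, p_x) ≈ 35.17°.

≈ 4°S, 35°E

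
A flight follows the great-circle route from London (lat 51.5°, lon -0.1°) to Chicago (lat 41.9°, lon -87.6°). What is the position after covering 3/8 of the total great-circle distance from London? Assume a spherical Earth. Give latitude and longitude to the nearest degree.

≈ lat 57°, lon -36°

Convert each endpoint to a unit vector on the sphere (x = cos φ cos λ, y = cos φ sin λ, z = sin φ).
The central angle between the endpoints is δ = arccos(p₁·p₂) ≈ 0.997 rad (57.1°).
Interpolate at f = 3/8 with slerp weights a = sin((1−f)δ)/sin δ ≈ 0.695, b = sin(fδ)/sin δ ≈ 0.435.
p = a·p₁ + b·p₂ ≈ (0.446, -0.324, 0.834); φ = arcsin(p_z) ≈ 56.53°, λ = atan2(p_y, p_x) ≈ -36.00°.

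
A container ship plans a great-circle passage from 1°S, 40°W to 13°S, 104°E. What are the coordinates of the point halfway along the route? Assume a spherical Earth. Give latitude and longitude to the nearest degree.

Convert each endpoint to a unit vector on the sphere (x = cos φ cos λ, y = cos φ sin λ, z = sin φ).
The central angle between the endpoints is δ = arccos(p₁·p₂) ≈ 2.472 rad (141.7°).
Interpolate at f = 1/2 with slerp weights a = sin((1−f)δ)/sin δ ≈ 1.522, b = sin(fδ)/sin δ ≈ 1.522.
p = a·p₁ + b·p₂ ≈ (0.807, 0.461, -0.369); φ = arcsin(p_z) ≈ -21.65°, λ = atan2(p_y, p_x) ≈ 29.73°.

≈ 22°S, 30°E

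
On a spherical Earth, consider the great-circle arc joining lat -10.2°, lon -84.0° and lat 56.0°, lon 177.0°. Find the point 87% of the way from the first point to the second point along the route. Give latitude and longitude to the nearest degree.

≈ lat 54°, lon -160°

Write both endpoints as unit vectors p₁, p₂ with components (cos φ cos λ, cos φ sin λ, sin φ).
The central angle between the endpoints is δ = arccos(p₁·p₂) ≈ 1.806 rad (103.5°).
Interpolate at f = 0.87 with slerp weights a = sin((1−f)δ)/sin δ ≈ 0.239, b = sin(fδ)/sin δ ≈ 1.028.
p = a·p₁ + b·p₂ ≈ (-0.550, -0.204, 0.810); φ = arcsin(p_z) ≈ 54.11°, λ = atan2(p_y, p_x) ≈ -159.63°.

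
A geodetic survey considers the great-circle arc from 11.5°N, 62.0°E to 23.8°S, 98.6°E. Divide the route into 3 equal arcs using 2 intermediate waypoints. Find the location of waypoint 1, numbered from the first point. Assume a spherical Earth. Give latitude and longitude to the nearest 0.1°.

≈ 0.5°S, 73.8°E

Convert each endpoint to a unit vector on the sphere (x = cos φ cos λ, y = cos φ sin λ, z = sin φ).
The central angle between the endpoints is δ = arccos(p₁·p₂) ≈ 0.877 rad (50.3°).
Interpolate at f = 1/3 with slerp weights a = sin((1−f)δ)/sin δ ≈ 0.718, b = sin(fδ)/sin δ ≈ 0.375.
p = a·p₁ + b·p₂ ≈ (0.279, 0.960, -0.008); φ = arcsin(p_z) ≈ -0.47°, λ = atan2(p_y, p_x) ≈ 73.80°.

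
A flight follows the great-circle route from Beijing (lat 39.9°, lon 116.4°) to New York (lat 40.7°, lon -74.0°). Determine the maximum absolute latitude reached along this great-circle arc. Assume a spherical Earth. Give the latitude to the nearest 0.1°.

The great circle lies in the plane with unit normal n̂ = (p₁ × p₂)/|p₁ × p₂|.
Here n̂_z ≈ +0.106; the vertex latitude is φ_max = arccos|n̂_z| ≈ 83.9°.
Check via Clairaut: cos φ_max = |cos φ₁| · sin C = cos(39.9°)·sin(8.0°) ≈ 0.106, again giving ≈ 83.9°.

≈ 83.9°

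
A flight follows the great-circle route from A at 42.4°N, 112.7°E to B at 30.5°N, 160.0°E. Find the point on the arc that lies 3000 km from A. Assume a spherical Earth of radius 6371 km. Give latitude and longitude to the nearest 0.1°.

Write both endpoints as unit vectors p₁, p₂ with components (cos φ cos λ, cos φ sin λ, sin φ).
The central angle between the endpoints is δ = arccos(p₁·p₂) ≈ 0.686 rad (39.3°). The total great-circle distance is δ·R ≈ 0.686 × 6371 ≈ 4371 km, so the target fraction is f = 3000/4371 ≈ 0.686.
Interpolate at f ≈ 0.686 with slerp weights a = sin((1−f)δ)/sin δ ≈ 0.337, b = sin(fδ)/sin δ ≈ 0.716.
p = a·p₁ + b·p₂ ≈ (-0.676, 0.441, 0.591); φ = arcsin(p_z) ≈ 36.21°, λ = atan2(p_y, p_x) ≈ 146.90°.

≈ 36.2°N, 146.9°E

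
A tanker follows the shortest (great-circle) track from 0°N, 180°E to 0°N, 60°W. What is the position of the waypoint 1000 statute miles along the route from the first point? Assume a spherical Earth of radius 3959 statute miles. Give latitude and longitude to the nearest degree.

From cos δ = sin φ₁ sin φ₂ + cos φ₁ cos φ₂ cos Δλ, the central angle is δ ≈ 2.094 rad (120.0°). The total great-circle distance is δ·R ≈ 2.094 × 3959 ≈ 8292 mi, so the target fraction is f = 1000/8292 ≈ 0.121.
Interpolate at f ≈ 0.121 with slerp weights a = sin((1−f)δ)/sin δ ≈ 1.113, b = sin(fδ)/sin δ ≈ 0.289.
p = a·p₁ + b·p₂ ≈ (-0.968, -0.250, 0.000); φ = arcsin(p_z) ≈ 0.00°, λ = atan2(p_y, p_x) ≈ -165.53°.

≈ 0°N, 166°W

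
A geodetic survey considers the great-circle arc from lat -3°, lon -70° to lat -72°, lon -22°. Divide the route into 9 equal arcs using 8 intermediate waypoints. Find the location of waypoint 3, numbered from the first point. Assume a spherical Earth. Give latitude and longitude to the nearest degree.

≈ lat -27°, lon -64°

Write both endpoints as unit vectors p₁, p₂ with components (cos φ cos λ, cos φ sin λ, sin φ).
The central angle between the endpoints is δ = arccos(p₁·p₂) ≈ 1.312 rad (75.2°).
Interpolate at f = 3/9 with slerp weights a = sin((1−f)δ)/sin δ ≈ 0.794, b = sin(fδ)/sin δ ≈ 0.438.
p = a·p₁ + b·p₂ ≈ (0.397, -0.796, -0.458); φ = arcsin(p_z) ≈ -27.27°, λ = atan2(p_y, p_x) ≈ -63.50°.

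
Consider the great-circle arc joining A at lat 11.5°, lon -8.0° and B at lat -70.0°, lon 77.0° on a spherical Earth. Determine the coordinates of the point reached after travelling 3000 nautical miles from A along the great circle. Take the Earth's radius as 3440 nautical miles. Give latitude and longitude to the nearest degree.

≈ lat -35°, lon 11°

Convert each endpoint to a unit vector on the sphere (x = cos φ cos λ, y = cos φ sin λ, z = sin φ).
The central angle between the endpoints is δ = arccos(p₁·p₂) ≈ 1.730 rad (99.1°). The total great-circle distance is δ·R ≈ 1.730 × 3440 ≈ 5950 nmi, so the target fraction is f = 3000/5950 ≈ 0.504.
Interpolate at f ≈ 0.504 with slerp weights a = sin((1−f)δ)/sin δ ≈ 0.766, b = sin(fδ)/sin δ ≈ 0.775.
p = a·p₁ + b·p₂ ≈ (0.803, 0.154, -0.576); φ = arcsin(p_z) ≈ -35.17°, λ = atan2(p_y, p_x) ≈ 10.86°.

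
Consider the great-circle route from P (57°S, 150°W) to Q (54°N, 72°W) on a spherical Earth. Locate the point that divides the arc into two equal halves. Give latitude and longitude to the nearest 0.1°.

≈ (1.9°S, 109.2°W)

The haversine formula gives a central angle δ ≈ 2.229 rad (127.7°) between the endpoints.
Interpolate at f = 1/2 with slerp weights a = sin((1−f)δ)/sin δ ≈ 1.135, b = sin(fδ)/sin δ ≈ 1.135.
p = a·p₁ + b·p₂ ≈ (-0.329, -0.944, -0.034); φ = arcsin(p_z) ≈ -1.93°, λ = atan2(p_y, p_x) ≈ -109.23°.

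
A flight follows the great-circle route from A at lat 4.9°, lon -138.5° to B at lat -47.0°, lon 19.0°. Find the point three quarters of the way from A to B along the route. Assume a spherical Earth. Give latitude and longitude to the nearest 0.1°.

Write both endpoints as unit vectors p₁, p₂ with components (cos φ cos λ, cos φ sin λ, sin φ).
The central angle between the endpoints is δ = arccos(p₁·p₂) ≈ 2.333 rad (133.7°).
Interpolate at f = 3/4 with slerp weights a = sin((1−f)δ)/sin δ ≈ 0.761, b = sin(fδ)/sin δ ≈ 1.360.
p = a·p₁ + b·p₂ ≈ (0.309, -0.200, -0.930); φ = arcsin(p_z) ≈ -68.38°, λ = atan2(p_y, p_x) ≈ -32.96°.

≈ lat -68.4°, lon -33.0°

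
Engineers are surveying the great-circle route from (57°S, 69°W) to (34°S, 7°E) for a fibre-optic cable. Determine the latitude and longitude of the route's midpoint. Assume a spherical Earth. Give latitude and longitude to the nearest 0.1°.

Write both endpoints as unit vectors p₁, p₂ with components (cos φ cos λ, cos φ sin λ, sin φ).
The central angle between the endpoints is δ = arccos(p₁·p₂) ≈ 0.954 rad (54.7°).
Interpolate at f = 1/2 with slerp weights a = sin((1−f)δ)/sin δ ≈ 0.563, b = sin(fδ)/sin δ ≈ 0.563.
p = a·p₁ + b·p₂ ≈ (0.573, -0.229, -0.787); φ = arcsin(p_z) ≈ -51.89°, λ = atan2(p_y, p_x) ≈ -21.81°.

≈ (51.9°S, 21.8°W)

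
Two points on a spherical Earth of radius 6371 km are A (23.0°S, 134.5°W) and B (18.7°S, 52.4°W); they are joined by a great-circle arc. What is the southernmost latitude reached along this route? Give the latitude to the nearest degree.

The great circle lies in the plane with unit normal n̂ = (p₁ × p₂)/|p₁ × p₂|.
Here n̂_z ≈ +0.891; the vertex latitude is φ_max = arccos|n̂_z| ≈ 27.0°.
Check via Clairaut: cos φ_max = |cos φ₁| · sin C = cos(23.0°)·sin(104.6°) ≈ 0.891, again giving ≈ 27.0°.

≈ 27°S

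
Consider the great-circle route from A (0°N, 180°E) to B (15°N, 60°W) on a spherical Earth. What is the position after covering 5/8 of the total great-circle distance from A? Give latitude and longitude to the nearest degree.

Convert each endpoint to a unit vector on the sphere (x = cos φ cos λ, y = cos φ sin λ, z = sin φ).
The central angle between the endpoints is δ = arccos(p₁·p₂) ≈ 2.075 rad (118.9°).
Interpolate at f = 5/8 with slerp weights a = sin((1−f)δ)/sin δ ≈ 0.802, b = sin(fδ)/sin δ ≈ 1.099.
p = a·p₁ + b·p₂ ≈ (-0.271, -0.920, 0.285); φ = arcsin(p_z) ≈ 16.53°, λ = atan2(p_y, p_x) ≈ -106.40°.

≈ (17°N, 106°W)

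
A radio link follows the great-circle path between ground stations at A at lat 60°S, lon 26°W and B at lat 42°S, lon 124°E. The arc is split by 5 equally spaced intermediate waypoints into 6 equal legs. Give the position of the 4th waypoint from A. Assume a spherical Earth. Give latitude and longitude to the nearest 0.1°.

Write both endpoints as unit vectors p₁, p₂ with components (cos φ cos λ, cos φ sin λ, sin φ).
The central angle between the endpoints is δ = arccos(p₁·p₂) ≈ 1.310 rad (75.1°).
Interpolate at f = 4/6 with slerp weights a = sin((1−f)δ)/sin δ ≈ 0.438, b = sin(fδ)/sin δ ≈ 0.793.
p = a·p₁ + b·p₂ ≈ (-0.133, 0.393, -0.910); φ = arcsin(p_z) ≈ -65.50°, λ = atan2(p_y, p_x) ≈ 108.70°.

≈ lat 65.5°S, lon 108.7°E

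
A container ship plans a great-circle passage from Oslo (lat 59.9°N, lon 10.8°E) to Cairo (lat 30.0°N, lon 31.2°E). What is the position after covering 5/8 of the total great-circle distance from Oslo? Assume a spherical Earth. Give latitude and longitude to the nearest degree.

Write both endpoints as unit vectors p₁, p₂ with components (cos φ cos λ, cos φ sin λ, sin φ).
The central angle between the endpoints is δ = arccos(p₁·p₂) ≈ 0.574 rad (32.9°).
Interpolate at f = 5/8 with slerp weights a = sin((1−f)δ)/sin δ ≈ 0.393, b = sin(fδ)/sin δ ≈ 0.647.
p = a·p₁ + b·p₂ ≈ (0.673, 0.327, 0.664); φ = arcsin(p_z) ≈ 41.58°, λ = atan2(p_y, p_x) ≈ 25.93°.

≈ lat 42°N, lon 26°E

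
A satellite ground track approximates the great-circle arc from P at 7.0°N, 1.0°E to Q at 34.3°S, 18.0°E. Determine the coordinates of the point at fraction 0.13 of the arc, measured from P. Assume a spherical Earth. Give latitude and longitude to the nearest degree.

≈ 2°N, 3°E

Write both endpoints as unit vectors p₁, p₂ with components (cos φ cos λ, cos φ sin λ, sin φ).
The central angle between the endpoints is δ = arccos(p₁·p₂) ≈ 0.774 rad (44.3°).
Interpolate at f = 0.13 with slerp weights a = sin((1−f)δ)/sin δ ≈ 0.892, b = sin(fδ)/sin δ ≈ 0.144.
p = a·p₁ + b·p₂ ≈ (0.998, 0.052, 0.028); φ = arcsin(p_z) ≈ 1.59°, λ = atan2(p_y, p_x) ≈ 2.99°.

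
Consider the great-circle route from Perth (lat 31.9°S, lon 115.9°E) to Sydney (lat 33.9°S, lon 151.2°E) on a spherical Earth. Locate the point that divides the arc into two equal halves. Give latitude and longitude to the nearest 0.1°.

≈ lat 34.2°S, lon 133.3°E

Convert each endpoint to a unit vector on the sphere (x = cos φ cos λ, y = cos φ sin λ, z = sin φ).
The central angle between the endpoints is δ = arccos(p₁·p₂) ≈ 0.516 rad (29.6°).
Interpolate at f = 1/2 with slerp weights a = sin((1−f)δ)/sin δ ≈ 0.517, b = sin(fδ)/sin δ ≈ 0.517.
p = a·p₁ + b·p₂ ≈ (-0.568, 0.602, -0.562); φ = arcsin(p_z) ≈ -34.17°, λ = atan2(p_y, p_x) ≈ 133.34°.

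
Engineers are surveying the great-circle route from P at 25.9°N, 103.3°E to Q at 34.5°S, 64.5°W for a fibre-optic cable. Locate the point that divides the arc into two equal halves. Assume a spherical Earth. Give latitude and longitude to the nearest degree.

≈ 33°S, 42°E

Write both endpoints as unit vectors p₁, p₂ with components (cos φ cos λ, cos φ sin λ, sin φ).
The central angle between the endpoints is δ = arccos(p₁·p₂) ≈ 2.904 rad (166.4°).
Interpolate at f = 1/2 with slerp weights a = sin((1−f)δ)/sin δ ≈ 4.227, b = sin(fδ)/sin δ ≈ 4.227.
p = a·p₁ + b·p₂ ≈ (0.625, 0.556, -0.548); φ = arcsin(p_z) ≈ -33.22°, λ = atan2(p_y, p_x) ≈ 41.67°.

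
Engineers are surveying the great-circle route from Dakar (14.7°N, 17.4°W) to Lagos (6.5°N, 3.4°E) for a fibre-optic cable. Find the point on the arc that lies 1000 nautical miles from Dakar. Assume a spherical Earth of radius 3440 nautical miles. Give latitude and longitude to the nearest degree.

Convert each endpoint to a unit vector on the sphere (x = cos φ cos λ, y = cos φ sin λ, z = sin φ).
The central angle between the endpoints is δ = arccos(p₁·p₂) ≈ 0.384 rad (22.0°). The total great-circle distance is δ·R ≈ 0.384 × 3440 ≈ 1321 nmi, so the target fraction is f = 1000/1321 ≈ 0.757.
Interpolate at f ≈ 0.757 with slerp weights a = sin((1−f)δ)/sin δ ≈ 0.249, b = sin(fδ)/sin δ ≈ 0.765.
p = a·p₁ + b·p₂ ≈ (0.988, -0.027, 0.150); φ = arcsin(p_z) ≈ 8.61°, λ = atan2(p_y, p_x) ≈ -1.56°.

≈ 9°N, 2°W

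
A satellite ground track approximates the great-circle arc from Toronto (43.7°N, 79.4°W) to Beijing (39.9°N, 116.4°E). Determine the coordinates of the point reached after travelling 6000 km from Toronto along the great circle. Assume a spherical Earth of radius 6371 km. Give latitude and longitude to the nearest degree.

≈ 78°N, 155°E

Convert each endpoint to a unit vector on the sphere (x = cos φ cos λ, y = cos φ sin λ, z = sin φ).
The central angle between the endpoints is δ = arccos(p₁·p₂) ≈ 1.661 rad (95.2°). The total great-circle distance is δ·R ≈ 1.661 × 6371 ≈ 10585 km, so the target fraction is f = 6000/10585 ≈ 0.567.
Interpolate at f ≈ 0.567 with slerp weights a = sin((1−f)δ)/sin δ ≈ 0.662, b = sin(fδ)/sin δ ≈ 0.812.
p = a·p₁ + b·p₂ ≈ (-0.189, 0.088, 0.978); φ = arcsin(p_z) ≈ 77.98°, λ = atan2(p_y, p_x) ≈ 155.13°.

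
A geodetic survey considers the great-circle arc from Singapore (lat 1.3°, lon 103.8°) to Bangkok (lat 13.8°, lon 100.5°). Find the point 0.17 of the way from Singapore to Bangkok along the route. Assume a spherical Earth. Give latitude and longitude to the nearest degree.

≈ lat 3°, lon 103°

The haversine formula gives a central angle δ ≈ 0.225 rad (12.9°) between the endpoints.
Interpolate at f = 0.17 with slerp weights a = sin((1−f)δ)/sin δ ≈ 0.832, b = sin(fδ)/sin δ ≈ 0.171.
p = a·p₁ + b·p₂ ≈ (-0.229, 0.972, 0.060); φ = arcsin(p_z) ≈ 3.43°, λ = atan2(p_y, p_x) ≈ 103.25°.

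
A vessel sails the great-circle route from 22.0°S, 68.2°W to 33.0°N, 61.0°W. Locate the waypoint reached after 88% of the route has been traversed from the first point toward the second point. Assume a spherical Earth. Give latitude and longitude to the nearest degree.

≈ 26°N, 62°W

Convert each endpoint to a unit vector on the sphere (x = cos φ cos λ, y = cos φ sin λ, z = sin φ).
The central angle between the endpoints is δ = arccos(p₁·p₂) ≈ 0.967 rad (55.4°).
Interpolate at f = 0.88 with slerp weights a = sin((1−f)δ)/sin δ ≈ 0.141, b = sin(fδ)/sin δ ≈ 0.913.
p = a·p₁ + b·p₂ ≈ (0.420, -0.791, 0.445); φ = arcsin(p_z) ≈ 26.41°, λ = atan2(p_y, p_x) ≈ -62.05°.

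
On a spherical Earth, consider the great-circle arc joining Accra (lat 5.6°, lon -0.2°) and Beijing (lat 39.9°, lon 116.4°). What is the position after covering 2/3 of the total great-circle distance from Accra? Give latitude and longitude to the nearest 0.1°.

≈ lat 43.6°, lon 68.5°

Write both endpoints as unit vectors p₁, p₂ with components (cos φ cos λ, cos φ sin λ, sin φ).
The central angle between the endpoints is δ = arccos(p₁·p₂) ≈ 1.854 rad (106.2°).
Interpolate at f = 2/3 with slerp weights a = sin((1−f)δ)/sin δ ≈ 0.603, b = sin(fδ)/sin δ ≈ 0.984.
p = a·p₁ + b·p₂ ≈ (0.265, 0.674, 0.690); φ = arcsin(p_z) ≈ 43.61°, λ = atan2(p_y, p_x) ≈ 68.53°.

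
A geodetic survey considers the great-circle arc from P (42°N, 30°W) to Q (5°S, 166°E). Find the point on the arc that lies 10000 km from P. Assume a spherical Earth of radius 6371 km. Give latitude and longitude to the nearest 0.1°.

Convert each endpoint to a unit vector on the sphere (x = cos φ cos λ, y = cos φ sin λ, z = sin φ).
The central angle between the endpoints is δ = arccos(p₁·p₂) ≈ 2.450 rad (140.4°). The total great-circle distance is δ·R ≈ 2.450 × 6371 ≈ 15606 km, so the target fraction is f = 10000/15606 ≈ 0.641.
Interpolate at f ≈ 0.641 with slerp weights a = sin((1−f)δ)/sin δ ≈ 1.208, b = sin(fδ)/sin δ ≈ 1.567.
p = a·p₁ + b·p₂ ≈ (-0.737, -0.071, 0.672); φ = arcsin(p_z) ≈ 42.19°, λ = atan2(p_y, p_x) ≈ -174.49°.

≈ (42.2°N, 174.5°W)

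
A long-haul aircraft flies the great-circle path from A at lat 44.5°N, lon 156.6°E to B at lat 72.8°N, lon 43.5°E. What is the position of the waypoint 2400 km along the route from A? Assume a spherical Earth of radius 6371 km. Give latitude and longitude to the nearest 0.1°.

≈ lat 64.0°N, lon 140.2°E

Convert each endpoint to a unit vector on the sphere (x = cos φ cos λ, y = cos φ sin λ, z = sin φ).
The central angle between the endpoints is δ = arccos(p₁·p₂) ≈ 0.944 rad (54.1°). The total great-circle distance is δ·R ≈ 0.944 × 6371 ≈ 6012 km, so the target fraction is f = 2400/6012 ≈ 0.399.
Interpolate at f ≈ 0.399 with slerp weights a = sin((1−f)δ)/sin δ ≈ 0.663, b = sin(fδ)/sin δ ≈ 0.454.
p = a·p₁ + b·p₂ ≈ (-0.337, 0.280, 0.899); φ = arcsin(p_z) ≈ 64.01°, λ = atan2(p_y, p_x) ≈ 140.22°.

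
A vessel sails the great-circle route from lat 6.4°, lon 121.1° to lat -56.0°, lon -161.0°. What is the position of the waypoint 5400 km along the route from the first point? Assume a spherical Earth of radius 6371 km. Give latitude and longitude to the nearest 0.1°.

Write both endpoints as unit vectors p₁, p₂ with components (cos φ cos λ, cos φ sin λ, sin φ).
The central angle between the endpoints is δ = arccos(p₁·p₂) ≈ 1.547 rad (88.6°). The total great-circle distance is δ·R ≈ 1.547 × 6371 ≈ 9854 km, so the target fraction is f = 5400/9854 ≈ 0.548.
Interpolate at f ≈ 0.548 with slerp weights a = sin((1−f)δ)/sin δ ≈ 0.644, b = sin(fδ)/sin δ ≈ 0.750.
p = a·p₁ + b·p₂ ≈ (-0.727, 0.411, -0.550); φ = arcsin(p_z) ≈ -33.36°, λ = atan2(p_y, p_x) ≈ 150.50°.

≈ lat -33.4°, lon 150.5°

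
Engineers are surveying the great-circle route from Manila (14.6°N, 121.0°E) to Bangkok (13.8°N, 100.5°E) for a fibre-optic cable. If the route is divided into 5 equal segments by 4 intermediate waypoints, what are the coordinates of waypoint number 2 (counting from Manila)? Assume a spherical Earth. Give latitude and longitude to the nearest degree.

From cos δ = sin φ₁ sin φ₂ + cos φ₁ cos φ₂ cos Δλ, the central angle is δ ≈ 0.347 rad (19.9°).
Interpolate at f = 2/5 with slerp weights a = sin((1−f)δ)/sin δ ≈ 0.608, b = sin(fδ)/sin δ ≈ 0.407.
p = a·p₁ + b·p₂ ≈ (-0.375, 0.893, 0.250); φ = arcsin(p_z) ≈ 14.49°, λ = atan2(p_y, p_x) ≈ 112.78°.

≈ 14°N, 113°E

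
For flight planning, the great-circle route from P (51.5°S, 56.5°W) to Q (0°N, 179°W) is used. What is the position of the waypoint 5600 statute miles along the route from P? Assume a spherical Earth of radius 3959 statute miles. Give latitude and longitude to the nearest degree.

≈ (23°S, 162°W)

The haversine formula gives a central angle δ ≈ 1.912 rad (109.5°) between the endpoints. The total great-circle distance is δ·R ≈ 1.912 × 3959 ≈ 7569 mi, so the target fraction is f = 5600/7569 ≈ 0.740.
Interpolate at f ≈ 0.740 with slerp weights a = sin((1−f)δ)/sin δ ≈ 0.506, b = sin(fδ)/sin δ ≈ 1.048.
p = a·p₁ + b·p₂ ≈ (-0.874, -0.281, -0.396); φ = arcsin(p_z) ≈ -23.34°, λ = atan2(p_y, p_x) ≈ -162.17°.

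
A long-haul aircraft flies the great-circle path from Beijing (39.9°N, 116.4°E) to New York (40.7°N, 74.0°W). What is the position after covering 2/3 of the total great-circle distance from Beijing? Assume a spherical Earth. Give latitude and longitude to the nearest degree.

≈ 73°N, 89°W

The haversine formula gives a central angle δ ≈ 1.725 rad (98.8°) between the endpoints.
Interpolate at f = 2/3 with slerp weights a = sin((1−f)δ)/sin δ ≈ 0.550, b = sin(fδ)/sin δ ≈ 0.924.
p = a·p₁ + b·p₂ ≈ (0.005, -0.295, 0.955); φ = arcsin(p_z) ≈ 72.84°, λ = atan2(p_y, p_x) ≈ -88.97°.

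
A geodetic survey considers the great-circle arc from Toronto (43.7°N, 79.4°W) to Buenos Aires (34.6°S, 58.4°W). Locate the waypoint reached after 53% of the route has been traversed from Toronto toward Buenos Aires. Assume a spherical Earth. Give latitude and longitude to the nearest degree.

≈ 2°N, 68°W

Convert each endpoint to a unit vector on the sphere (x = cos φ cos λ, y = cos φ sin λ, z = sin φ).
The central angle between the endpoints is δ = arccos(p₁·p₂) ≈ 1.407 rad (80.6°).
Interpolate at f = 0.53 with slerp weights a = sin((1−f)δ)/sin δ ≈ 0.622, b = sin(fδ)/sin δ ≈ 0.688.
p = a·p₁ + b·p₂ ≈ (0.379, -0.924, 0.040); φ = arcsin(p_z) ≈ 2.27°, λ = atan2(p_y, p_x) ≈ -67.69°.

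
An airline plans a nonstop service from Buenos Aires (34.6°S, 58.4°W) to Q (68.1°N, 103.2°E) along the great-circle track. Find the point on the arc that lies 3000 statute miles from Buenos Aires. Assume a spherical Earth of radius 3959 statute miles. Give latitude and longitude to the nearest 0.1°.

From cos δ = sin φ₁ sin φ₂ + cos φ₁ cos φ₂ cos Δλ, the central angle is δ ≈ 2.529 rad (144.9°). The total great-circle distance is δ·R ≈ 2.529 × 3959 ≈ 10013 mi, so the target fraction is f = 3000/10013 ≈ 0.300.
Interpolate at f ≈ 0.300 with slerp weights a = sin((1−f)δ)/sin δ ≈ 1.704, b = sin(fδ)/sin δ ≈ 1.195.
p = a·p₁ + b·p₂ ≈ (0.633, -0.761, 0.141); φ = arcsin(p_z) ≈ 8.12°, λ = atan2(p_y, p_x) ≈ -50.23°.

≈ (8.1°N, 50.2°W)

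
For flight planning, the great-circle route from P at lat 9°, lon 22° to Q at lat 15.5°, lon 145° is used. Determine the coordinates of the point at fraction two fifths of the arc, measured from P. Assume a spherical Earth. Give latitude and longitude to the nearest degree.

≈ lat 23°, lon 69°

From cos δ = sin φ₁ sin φ₂ + cos φ₁ cos φ₂ cos Δλ, the central angle is δ ≈ 2.068 rad (118.5°).
Interpolate at f = 2/5 with slerp weights a = sin((1−f)δ)/sin δ ≈ 1.076, b = sin(fδ)/sin δ ≈ 0.837.
p = a·p₁ + b·p₂ ≈ (0.325, 0.861, 0.392); φ = arcsin(p_z) ≈ 23.08°, λ = atan2(p_y, p_x) ≈ 69.34°.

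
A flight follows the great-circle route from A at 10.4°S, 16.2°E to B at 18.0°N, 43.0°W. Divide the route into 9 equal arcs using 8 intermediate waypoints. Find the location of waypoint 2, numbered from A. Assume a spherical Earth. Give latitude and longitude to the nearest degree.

Write both endpoints as unit vectors p₁, p₂ with components (cos φ cos λ, cos φ sin λ, sin φ).
The central angle between the endpoints is δ = arccos(p₁·p₂) ≈ 1.134 rad (65.0°).
Interpolate at f = 2/9 with slerp weights a = sin((1−f)δ)/sin δ ≈ 0.852, b = sin(fδ)/sin δ ≈ 0.275.
p = a·p₁ + b·p₂ ≈ (0.996, 0.055, -0.069); φ = arcsin(p_z) ≈ -3.94°, λ = atan2(p_y, p_x) ≈ 3.18°.

≈ 4°S, 3°E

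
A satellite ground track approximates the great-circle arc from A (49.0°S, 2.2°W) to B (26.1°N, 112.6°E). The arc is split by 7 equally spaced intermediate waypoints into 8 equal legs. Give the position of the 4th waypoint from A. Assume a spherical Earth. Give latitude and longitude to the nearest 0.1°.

Write both endpoints as unit vectors p₁, p₂ with components (cos φ cos λ, cos φ sin λ, sin φ).
The central angle between the endpoints is δ = arccos(p₁·p₂) ≈ 2.188 rad (125.4°).
Interpolate at f = 4/8 with slerp weights a = sin((1−f)δ)/sin δ ≈ 1.090, b = sin(fδ)/sin δ ≈ 1.090.
p = a·p₁ + b·p₂ ≈ (0.338, 0.876, -0.343); φ = arcsin(p_z) ≈ -20.07°, λ = atan2(p_y, p_x) ≈ 68.88°.

≈ (20.1°S, 68.9°E)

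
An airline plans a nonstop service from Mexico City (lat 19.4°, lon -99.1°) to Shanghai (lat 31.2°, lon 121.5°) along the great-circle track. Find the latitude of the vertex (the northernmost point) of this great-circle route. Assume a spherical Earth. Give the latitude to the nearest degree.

The great circle lies in the plane with unit normal n̂ = (p₁ × p₂)/|p₁ × p₂|.
Here n̂_z ≈ -0.585; the vertex latitude is φ_max = arccos|n̂_z| ≈ 54.2°.
Check via Clairaut: cos φ_max = |cos φ₁| · sin C = cos(19.4°)·sin(38.3°) ≈ 0.585, again giving ≈ 54.2°.

≈ 54°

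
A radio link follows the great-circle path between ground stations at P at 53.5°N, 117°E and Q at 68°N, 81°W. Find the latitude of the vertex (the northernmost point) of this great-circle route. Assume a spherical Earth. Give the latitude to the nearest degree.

≈ 85°N

The great circle lies in the plane with unit normal n̂ = (p₁ × p₂)/|p₁ × p₂|.
Here n̂_z ≈ +0.081; the vertex latitude is φ_max = arccos|n̂_z| ≈ 85.3°.
Check via Clairaut: cos φ_max = |cos φ₁| · sin C = cos(53.5°)·sin(7.9°) ≈ 0.081, again giving ≈ 85.3°.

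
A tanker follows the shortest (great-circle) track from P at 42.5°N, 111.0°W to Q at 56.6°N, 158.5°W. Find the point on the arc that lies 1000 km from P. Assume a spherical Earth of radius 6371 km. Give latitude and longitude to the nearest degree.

Write both endpoints as unit vectors p₁, p₂ with components (cos φ cos λ, cos φ sin λ, sin φ).
The central angle between the endpoints is δ = arccos(p₁·p₂) ≈ 0.577 rad (33.0°). The total great-circle distance is δ·R ≈ 0.577 × 6371 ≈ 3675 km, so the target fraction is f = 1000/3675 ≈ 0.272.
Interpolate at f ≈ 0.272 with slerp weights a = sin((1−f)δ)/sin δ ≈ 0.747, b = sin(fδ)/sin δ ≈ 0.287.
p = a·p₁ + b·p₂ ≈ (-0.344, -0.572, 0.744); φ = arcsin(p_z) ≈ 48.10°, λ = atan2(p_y, p_x) ≈ -121.03°.

≈ 48°N, 121°W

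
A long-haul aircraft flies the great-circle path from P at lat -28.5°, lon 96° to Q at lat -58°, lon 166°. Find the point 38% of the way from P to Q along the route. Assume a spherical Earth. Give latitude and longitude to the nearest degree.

From cos δ = sin φ₁ sin φ₂ + cos φ₁ cos φ₂ cos Δλ, the central angle is δ ≈ 0.972 rad (55.7°).
Interpolate at f = 0.38 with slerp weights a = sin((1−f)δ)/sin δ ≈ 0.686, b = sin(fδ)/sin δ ≈ 0.437.
p = a·p₁ + b·p₂ ≈ (-0.288, 0.656, -0.698); φ = arcsin(p_z) ≈ -44.27°, λ = atan2(p_y, p_x) ≈ 113.69°.

≈ lat -44°, lon 114°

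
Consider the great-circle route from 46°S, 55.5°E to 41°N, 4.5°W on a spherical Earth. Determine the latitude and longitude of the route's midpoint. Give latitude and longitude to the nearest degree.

The haversine formula gives a central angle δ ≈ 1.782 rad (102.1°) between the endpoints.
Interpolate at f = 1/2 with slerp weights a = sin((1−f)δ)/sin δ ≈ 0.795, b = sin(fδ)/sin δ ≈ 0.795.
p = a·p₁ + b·p₂ ≈ (0.911, 0.408, -0.050); φ = arcsin(p_z) ≈ -2.89°, λ = atan2(p_y, p_x) ≈ 24.13°.

≈ 3°S, 24°E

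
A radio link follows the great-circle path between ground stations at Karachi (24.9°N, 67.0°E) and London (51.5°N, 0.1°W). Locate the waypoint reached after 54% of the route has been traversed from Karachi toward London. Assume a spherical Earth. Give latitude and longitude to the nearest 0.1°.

≈ (44.3°N, 37.8°E)

Write both endpoints as unit vectors p₁, p₂ with components (cos φ cos λ, cos φ sin λ, sin φ).
The central angle between the endpoints is δ = arccos(p₁·p₂) ≈ 0.989 rad (56.7°).
Interpolate at f = 0.54 with slerp weights a = sin((1−f)δ)/sin δ ≈ 0.526, b = sin(fδ)/sin δ ≈ 0.609.
p = a·p₁ + b·p₂ ≈ (0.566, 0.439, 0.698); φ = arcsin(p_z) ≈ 44.29°, λ = atan2(p_y, p_x) ≈ 37.78°.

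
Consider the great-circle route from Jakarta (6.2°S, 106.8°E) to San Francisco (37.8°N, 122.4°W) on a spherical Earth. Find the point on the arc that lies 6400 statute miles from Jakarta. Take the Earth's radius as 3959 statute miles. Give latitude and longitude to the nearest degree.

Write both endpoints as unit vectors p₁, p₂ with components (cos φ cos λ, cos φ sin λ, sin φ).
The central angle between the endpoints is δ = arccos(p₁·p₂) ≈ 2.189 rad (125.4°). The total great-circle distance is δ·R ≈ 2.189 × 3959 ≈ 8666 mi, so the target fraction is f = 6400/8666 ≈ 0.739.
Interpolate at f ≈ 0.739 with slerp weights a = sin((1−f)δ)/sin δ ≈ 0.665, b = sin(fδ)/sin δ ≈ 1.226.
p = a·p₁ + b·p₂ ≈ (-0.710, -0.185, 0.679); φ = arcsin(p_z) ≈ 42.80°, λ = atan2(p_y, p_x) ≈ -165.37°.

≈ (43°N, 165°W)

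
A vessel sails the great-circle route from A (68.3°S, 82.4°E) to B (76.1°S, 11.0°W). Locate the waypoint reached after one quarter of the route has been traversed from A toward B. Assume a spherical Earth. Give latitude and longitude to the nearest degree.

Convert each endpoint to a unit vector on the sphere (x = cos φ cos λ, y = cos φ sin λ, z = sin φ).
The central angle between the endpoints is δ = arccos(p₁·p₂) ≈ 0.459 rad (26.3°).
Interpolate at f = 1/4 with slerp weights a = sin((1−f)δ)/sin δ ≈ 0.762, b = sin(fδ)/sin δ ≈ 0.258.
p = a·p₁ + b·p₂ ≈ (0.098, 0.267, -0.959); φ = arcsin(p_z) ≈ -73.45°, λ = atan2(p_y, p_x) ≈ 69.83°.

≈ (73°S, 70°E)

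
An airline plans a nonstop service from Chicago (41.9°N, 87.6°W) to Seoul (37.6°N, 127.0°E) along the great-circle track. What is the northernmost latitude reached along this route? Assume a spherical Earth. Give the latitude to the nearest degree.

The great circle lies in the plane with unit normal n̂ = (p₁ × p₂)/|p₁ × p₂|.
Here n̂_z ≈ -0.336; the vertex latitude is φ_max = arccos|n̂_z| ≈ 70.4°.

≈ 70°N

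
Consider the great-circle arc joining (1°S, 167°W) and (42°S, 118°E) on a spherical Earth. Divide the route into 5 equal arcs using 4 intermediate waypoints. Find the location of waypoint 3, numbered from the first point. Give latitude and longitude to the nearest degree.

≈ (31°S, 155°E)

From cos δ = sin φ₁ sin φ₂ + cos φ₁ cos φ₂ cos Δλ, the central angle is δ ≈ 1.365 rad (78.2°).
Interpolate at f = 3/5 with slerp weights a = sin((1−f)δ)/sin δ ≈ 0.531, b = sin(fδ)/sin δ ≈ 0.746.
p = a·p₁ + b·p₂ ≈ (-0.777, 0.370, -0.509); φ = arcsin(p_z) ≈ -30.57°, λ = atan2(p_y, p_x) ≈ 154.52°.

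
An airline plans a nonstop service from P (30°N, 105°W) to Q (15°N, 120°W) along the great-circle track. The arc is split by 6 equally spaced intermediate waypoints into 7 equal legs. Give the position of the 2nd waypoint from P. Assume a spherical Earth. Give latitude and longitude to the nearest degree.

≈ (26°N, 110°W)

The haversine formula gives a central angle δ ≈ 0.356 rad (20.4°) between the endpoints.
Interpolate at f = 2/7 with slerp weights a = sin((1−f)δ)/sin δ ≈ 0.722, b = sin(fδ)/sin δ ≈ 0.291.
p = a·p₁ + b·p₂ ≈ (-0.302, -0.847, 0.436); φ = arcsin(p_z) ≈ 25.87°, λ = atan2(p_y, p_x) ≈ -109.64°.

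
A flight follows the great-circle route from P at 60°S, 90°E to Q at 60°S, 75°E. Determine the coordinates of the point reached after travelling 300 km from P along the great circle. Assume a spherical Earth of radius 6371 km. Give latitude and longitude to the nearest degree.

Write both endpoints as unit vectors p₁, p₂ with components (cos φ cos λ, cos φ sin λ, sin φ).
The central angle between the endpoints is δ = arccos(p₁·p₂) ≈ 0.131 rad (7.5°). The total great-circle distance is δ·R ≈ 0.131 × 6371 ≈ 832 km, so the target fraction is f = 300/832 ≈ 0.361.
Interpolate at f ≈ 0.361 with slerp weights a = sin((1−f)δ)/sin δ ≈ 0.641, b = sin(fδ)/sin δ ≈ 0.361.
p = a·p₁ + b·p₂ ≈ (0.047, 0.495, -0.868); φ = arcsin(p_z) ≈ -60.20°, λ = atan2(p_y, p_x) ≈ 84.60°.

≈ 60°S, 85°E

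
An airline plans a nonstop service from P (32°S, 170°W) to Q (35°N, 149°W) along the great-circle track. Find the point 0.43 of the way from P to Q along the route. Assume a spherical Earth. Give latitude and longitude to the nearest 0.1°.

Write both endpoints as unit vectors p₁, p₂ with components (cos φ cos λ, cos φ sin λ, sin φ).
The central angle between the endpoints is δ = arccos(p₁·p₂) ≈ 1.219 rad (69.8°).
Interpolate at f = 0.43 with slerp weights a = sin((1−f)δ)/sin δ ≈ 0.682, b = sin(fδ)/sin δ ≈ 0.533.
p = a·p₁ + b·p₂ ≈ (-0.944, -0.325, -0.056); φ = arcsin(p_z) ≈ -3.19°, λ = atan2(p_y, p_x) ≈ -160.98°.

≈ (3.2°S, 161.0°W)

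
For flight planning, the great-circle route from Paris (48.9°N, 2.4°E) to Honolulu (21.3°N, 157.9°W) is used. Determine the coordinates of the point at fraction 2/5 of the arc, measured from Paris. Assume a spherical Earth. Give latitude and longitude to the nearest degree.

≈ (77°N, 89°W)

Convert each endpoint to a unit vector on the sphere (x = cos φ cos λ, y = cos φ sin λ, z = sin φ).
The central angle between the endpoints is δ = arccos(p₁·p₂) ≈ 1.879 rad (107.6°).
Interpolate at f = 2/5 with slerp weights a = sin((1−f)δ)/sin δ ≈ 0.948, b = sin(fδ)/sin δ ≈ 0.716.
p = a·p₁ + b·p₂ ≈ (0.004, -0.225, 0.974); φ = arcsin(p_z) ≈ 77.00°, λ = atan2(p_y, p_x) ≈ -88.96°.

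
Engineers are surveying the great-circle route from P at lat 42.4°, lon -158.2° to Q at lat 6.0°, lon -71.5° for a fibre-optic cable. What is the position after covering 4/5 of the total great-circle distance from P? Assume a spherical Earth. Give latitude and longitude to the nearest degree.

Write both endpoints as unit vectors p₁, p₂ with components (cos φ cos λ, cos φ sin λ, sin φ).
The central angle between the endpoints is δ = arccos(p₁·p₂) ≈ 1.458 rad (83.5°).
Interpolate at f = 4/5 with slerp weights a = sin((1−f)δ)/sin δ ≈ 0.289, b = sin(fδ)/sin δ ≈ 0.925.
p = a·p₁ + b·p₂ ≈ (0.094, -0.952, 0.292); φ = arcsin(p_z) ≈ 16.96°, λ = atan2(p_y, p_x) ≈ -84.38°.

≈ lat 17°, lon -84°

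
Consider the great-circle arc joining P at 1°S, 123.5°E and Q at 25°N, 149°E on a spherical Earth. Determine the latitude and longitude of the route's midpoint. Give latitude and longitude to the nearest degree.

≈ 12°N, 136°E

Write both endpoints as unit vectors p₁, p₂ with components (cos φ cos λ, cos φ sin λ, sin φ).
The central angle between the endpoints is δ = arccos(p₁·p₂) ≈ 0.626 rad (35.9°).
Interpolate at f = 1/2 with slerp weights a = sin((1−f)δ)/sin δ ≈ 0.526, b = sin(fδ)/sin δ ≈ 0.526.
p = a·p₁ + b·p₂ ≈ (-0.698, 0.683, 0.213); φ = arcsin(p_z) ≈ 12.29°, λ = atan2(p_y, p_x) ≈ 135.61°.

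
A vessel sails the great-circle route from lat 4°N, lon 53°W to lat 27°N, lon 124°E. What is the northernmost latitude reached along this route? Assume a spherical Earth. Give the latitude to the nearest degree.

≈ 85°N

The great circle lies in the plane with unit normal n̂ = (p₁ × p₂)/|p₁ × p₂|.
Here n̂_z ≈ +0.090; the vertex latitude is φ_max = arccos|n̂_z| ≈ 84.8°.
Check via Clairaut: cos φ_max = |cos φ₁| · sin C = cos(4.0°)·sin(5.2°) ≈ 0.090, again giving ≈ 84.8°.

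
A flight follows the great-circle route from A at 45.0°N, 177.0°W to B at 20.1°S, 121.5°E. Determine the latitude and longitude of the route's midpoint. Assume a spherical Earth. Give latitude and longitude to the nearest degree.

≈ 14°N, 147°E

Write both endpoints as unit vectors p₁, p₂ with components (cos φ cos λ, cos φ sin λ, sin φ).
The central angle between the endpoints is δ = arccos(p₁·p₂) ≈ 1.497 rad (85.8°).
Interpolate at f = 1/2 with slerp weights a = sin((1−f)δ)/sin δ ≈ 0.682, b = sin(fδ)/sin δ ≈ 0.682.
p = a·p₁ + b·p₂ ≈ (-0.817, 0.521, 0.248); φ = arcsin(p_z) ≈ 14.36°, λ = atan2(p_y, p_x) ≈ 147.46°.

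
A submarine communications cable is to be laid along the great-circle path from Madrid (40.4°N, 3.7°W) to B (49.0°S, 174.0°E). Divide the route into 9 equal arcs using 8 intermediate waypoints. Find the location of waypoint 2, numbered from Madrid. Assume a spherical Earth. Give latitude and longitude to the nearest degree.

Convert each endpoint to a unit vector on the sphere (x = cos φ cos λ, y = cos φ sin λ, z = sin φ).
The central angle between the endpoints is δ = arccos(p₁·p₂) ≈ 2.989 rad (171.2°).
Interpolate at f = 2/9 with slerp weights a = sin((1−f)δ)/sin δ ≈ 4.791, b = sin(fδ)/sin δ ≈ 4.051.
p = a·p₁ + b·p₂ ≈ (0.998, 0.042, 0.048); φ = arcsin(p_z) ≈ 2.75°, λ = atan2(p_y, p_x) ≈ 2.43°.

≈ (3°N, 2°E)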